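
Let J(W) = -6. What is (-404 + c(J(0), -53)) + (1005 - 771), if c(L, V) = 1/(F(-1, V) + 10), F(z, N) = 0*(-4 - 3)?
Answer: -1699/10 ≈ -169.90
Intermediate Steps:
F(z, N) = 0 (F(z, N) = 0*(-7) = 0)
c(L, V) = 1/10 (c(L, V) = 1/(0 + 10) = 1/10)
(-404 + c(J(0), -53)) + (1005 - 771) = (-404 + 1/10) + (1005 - 771) = -4039/10 + 234 = -1699/10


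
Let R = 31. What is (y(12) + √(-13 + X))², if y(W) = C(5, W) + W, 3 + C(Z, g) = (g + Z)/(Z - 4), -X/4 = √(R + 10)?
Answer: (26 + I*√(13 + 4*√41))² ≈ 637.39 + 323.12*I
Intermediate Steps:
X = -4*√41 (X = -4*√(31 + 10) = -4*√41 ≈ -25.612)
C(Z, g) = -3 + (Z + g)/(-4 + Z) (C(Z, g) = -3 + (g + Z)/(Z - 4) = -3 + (Z + g)/(-4 + Z))
y(W) = 2 + 2*W (y(W) = (12 + W - 2*5)/(-4 + 5) + W = (12 + W - 10)/1 + W = 1*(2 + W) + W = (2 + W) + W = 2 + 2*W)
(y(12) + √(-13 + X))² = ((2 + 2*12) + √(-13 - 4*√41))² = ((2 + 24) + √(-13 - 4*√41))² = (26 + √(-13 - 4*√41))²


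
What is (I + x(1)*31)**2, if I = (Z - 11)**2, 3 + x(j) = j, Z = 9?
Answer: 3364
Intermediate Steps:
x(j) = -3 + j
I = 4 (I = (9 - 11)**2 = (-2)**2 = 4)
(I + x(1)*31)**2 = (4 + (-3 + 1)*31)**2 = (4 - 2*31)**2 = (4 - 62)**2 = (-58)**2 = 3364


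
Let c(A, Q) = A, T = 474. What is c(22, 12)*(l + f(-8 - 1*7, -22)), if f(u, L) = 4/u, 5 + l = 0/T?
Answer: -1738/15 ≈ -115.87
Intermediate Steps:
l = -5 (l = -5 + 0/474 = -5 + 0*(1/474) = -5 + 0 = -5)
c(22, 12)*(l + f(-8 - 1*7, -22)) = 22*(-5 + 4/(-8 - 1*7)) = 22*(-5 + 4/(-8 - 7)) = 22*(-5 + 4/(-15)) = 22*(-5 + 4*(-1/15)) = 22*(-5 - 4/15) = 22*(-79/15) = -1738/15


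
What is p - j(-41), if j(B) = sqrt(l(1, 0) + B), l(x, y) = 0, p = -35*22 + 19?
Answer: -751 - I*sqrt(41) ≈ -751.0 - 6.4031*I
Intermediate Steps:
p = -751 (p = -770 + 19 = -751)
j(B) = sqrt(B) (j(B) = sqrt(0 + B) = sqrt(B))
p - j(-41) = -751 - sqrt(-41) = -751 - I*sqrt(41)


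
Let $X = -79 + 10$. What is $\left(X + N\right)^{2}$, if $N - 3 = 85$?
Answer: $361$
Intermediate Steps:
$N = 88$ ($N = 3 + 85 = 88$)
$X = -69$
$\left(X + N\right)^{2} = \left(-69 + 88\right)^{2} = 19^{2} = 361$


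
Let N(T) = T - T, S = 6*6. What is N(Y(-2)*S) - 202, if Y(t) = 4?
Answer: -202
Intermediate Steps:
S = 36
N(T) = 0
N(Y(-2)*S) - 202 = 0 - 202 = -202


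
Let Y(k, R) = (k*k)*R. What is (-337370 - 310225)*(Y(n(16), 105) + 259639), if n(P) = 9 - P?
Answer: -171472794480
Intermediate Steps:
Y(k, R) = R*k² (Y(k, R) = k²*R = R*k²)
(-337370 - 310225)*(Y(n(16), 105) + 259639) = (-337370 - 310225)*(105*(9 - 1*16)² + 259639) = -647595*(105*(9 - 16)² + 259639) = -647595*(105*(-7)² + 259639) = -647595*(105*49 + 259639) = -647595*(5145 + 259639) = -647595*264784 = -171472794480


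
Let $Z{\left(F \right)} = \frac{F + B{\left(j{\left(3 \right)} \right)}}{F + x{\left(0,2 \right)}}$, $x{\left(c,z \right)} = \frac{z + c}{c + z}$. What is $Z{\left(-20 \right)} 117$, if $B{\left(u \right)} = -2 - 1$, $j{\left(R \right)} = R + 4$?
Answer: $\frac{2691}{19} \approx 141.63$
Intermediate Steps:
$j{\left(R \right)} = 4 + R$
$x{\left(c,z \right)} = 1$ ($x{\left(c,z \right)} = \frac{c + z}{c + z} = 1$)
$B{\left(u \right)} = -3$ ($B{\left(u \right)} = -2 - 1 = -3$)
$Z{\left(F \right)} = \frac{-3 + F}{1 + F}$ ($Z{\left(F \right)} = \frac{F - 3}{F + 1} = \frac{-3 + F}{1 + F}$)
$Z{\left(-20 \right)} 117 = \frac{-3 - 20}{1 - 20} \cdot 117 = \frac{1}{-19} \left(-23\right) 117 = \left(- \frac{1}{19}\right) \left(-23\right) 117 = \frac{23}{19} \cdot 117 = \frac{2691}{19}$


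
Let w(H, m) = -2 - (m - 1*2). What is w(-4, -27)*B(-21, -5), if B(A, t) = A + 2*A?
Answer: -1701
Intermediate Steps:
w(H, m) = -m (w(H, m) = -2 - (m - 2) = -2 - (-2 + m) = -2 + (2 - m) = -m)
B(A, t) = 3*A
w(-4, -27)*B(-21, -5) = (-1*(-27))*(3*(-21)) = 27*(-63) = -1701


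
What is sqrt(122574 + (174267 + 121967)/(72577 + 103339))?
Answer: sqrt(948320233287622)/87958 ≈ 350.11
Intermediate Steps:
sqrt(122574 + (174267 + 121967)/(72577 + 103339)) = sqrt(122574 + 296234/175916) = sqrt(122574 + 296234*(1/175916)) = sqrt(122574 + 148117/87958) = sqrt(10781512009/87958) = sqrt(948320233287622)/87958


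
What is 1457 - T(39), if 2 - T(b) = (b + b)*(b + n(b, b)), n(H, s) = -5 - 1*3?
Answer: 3873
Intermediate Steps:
n(H, s) = -8 (n(H, s) = -5 - 3 = -8)
T(b) = 2 - 2*b*(-8 + b) (T(b) = 2 - (b + b)*(b - 8) = 2 - 2*b*(-8 + b))
1457 - T(39) = 1457 - (2 - 2*39**2 + 16*39) = 1457 - (2 - 2*1521 + 624) = 1457 - (2 - 3042 + 624) = 1457 - 1*(-2416) = 1457 + 2416 = 3873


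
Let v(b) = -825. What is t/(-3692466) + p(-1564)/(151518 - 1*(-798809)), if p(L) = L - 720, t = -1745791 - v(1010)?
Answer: 824927355769/1754525068191 ≈ 0.47017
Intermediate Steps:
t = -1744966 (t = -1745791 - 1*(-825) = -1745791 + 825 = -1744966)
p(L) = -720 + L
t/(-3692466) + p(-1564)/(151518 - 1*(-798809)) = -1744966/(-3692466) + (-720 - 1564)/(151518 - 1*(-798809)) = -1744966*(-1/3692466) - 2284/(151518 + 798809) = 872483/1846233 - 2284/950327 = 824927355769/1754525068191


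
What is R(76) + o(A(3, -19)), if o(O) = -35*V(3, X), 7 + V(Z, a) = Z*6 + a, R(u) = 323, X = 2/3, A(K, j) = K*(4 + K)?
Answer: -256/3 ≈ -85.333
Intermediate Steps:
X = ⅔ (X = 2*(⅓) = ⅔ ≈ 0.66667)
V(Z, a) = -7 + a + 6*Z (V(Z, a) = -7 + (Z*6 + a) = -7 + (6*Z + a) = -7 + (a + 6*Z) = -7 + a + 6*Z)
o(O) = -1225/3 (o(O) = -35*(-7 + ⅔ + 6*3) = -35*(-7 + ⅔ + 18) = -35*35/3 = -1225/3)
R(76) + o(A(3, -19)) = 323 - 1225/3 = -256/3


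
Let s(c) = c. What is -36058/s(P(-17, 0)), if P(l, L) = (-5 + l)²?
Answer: -149/2 ≈ -74.500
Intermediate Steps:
-36058/s(P(-17, 0)) = -36058/(-5 - 17)² = -36058/((-22)²) = -36058/484 = -36058*1/484 = -149/2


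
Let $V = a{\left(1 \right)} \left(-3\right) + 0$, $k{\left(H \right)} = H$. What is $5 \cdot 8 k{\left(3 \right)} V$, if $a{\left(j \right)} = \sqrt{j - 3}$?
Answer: $- 360 i \sqrt{2} \approx - 509.12 i$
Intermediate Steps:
$a{\left(j \right)} = \sqrt{-3 + j}$
$V = - 3 i \sqrt{2}$ ($V = \sqrt{-3 + 1} \left(-3\right) + 0 = \sqrt{-2} \left(-3\right) + 0 = i \sqrt{2} \left(-3\right) + 0 = - 3 i \sqrt{2} + 0 = - 3 i \sqrt{2} \approx - 4.2426 i$)
$5 \cdot 8 k{\left(3 \right)} V = 5 \cdot 8 \cdot 3 \left(- 3 i \sqrt{2}\right) = 5 \cdot 24 \left(- 3 i \sqrt{2}\right) = 120 \left(- 3 i \sqrt{2}\right) = - 360 i \sqrt{2}$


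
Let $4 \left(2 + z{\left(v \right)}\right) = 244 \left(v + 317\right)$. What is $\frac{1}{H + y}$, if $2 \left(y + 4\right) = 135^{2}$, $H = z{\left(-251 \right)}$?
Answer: $\frac{2}{26265} \approx 7.6147 \cdot 10^{-5}$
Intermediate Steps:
$z{\left(v \right)} = 19335 + 61 v$ ($z{\left(v \right)} = -2 + \frac{244 \left(v + 317\right)}{4} = -2 + \frac{244 \left(317 + v\right)}{4} = -2 + \frac{77348 + 244 v}{4} = -2 + \left(19337 + 61 v\right) = 19335 + 61 v$)
$H = 4024$ ($H = 19335 + 61 \left(-251\right) = 19335 - 15311 = 4024$)
$y = \frac{18217}{2}$ ($y = -4 + \frac{135^{2}}{2} = -4 + \frac{1}{2} \cdot 18225 = -4 + \frac{18225}{2} = \frac{18217}{2} \approx 9108.5$)
$\frac{1}{H + y} = \frac{1}{4024 + \frac{18217}{2}} = \frac{1}{\frac{26265}{2}} = \frac{2}{26265}$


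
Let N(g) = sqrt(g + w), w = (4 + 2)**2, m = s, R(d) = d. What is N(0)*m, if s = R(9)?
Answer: 54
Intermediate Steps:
s = 9
m = 9
w = 36 (w = 6**2 = 36)
N(g) = sqrt(36 + g) (N(g) = sqrt(g + 36) = sqrt(36 + g))
N(0)*m = sqrt(36 + 0)*9 = sqrt(36)*9 = 6*9 = 54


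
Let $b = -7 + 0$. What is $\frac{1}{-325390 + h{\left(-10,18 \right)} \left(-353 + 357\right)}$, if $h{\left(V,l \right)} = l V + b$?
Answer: $- \frac{1}{326138} \approx -3.0662 \cdot 10^{-6}$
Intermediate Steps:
$b = -7$
$h{\left(V,l \right)} = -7 + V l$ ($h{\left(V,l \right)} = l V - 7 = V l - 7 = -7 + V l$)
$\frac{1}{-325390 + h{\left(-10,18 \right)} \left(-353 + 357\right)} = \frac{1}{-325390 + \left(-7 - 180\right) \left(-353 + 357\right)} = \frac{1}{-325390 + \left(-7 - 180\right) 4} = \frac{1}{-325390 - 748} = \frac{1}{-326138} = - \frac{1}{326138}$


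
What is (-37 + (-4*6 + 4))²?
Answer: 3249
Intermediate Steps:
(-37 + (-4*6 + 4))² = (-37 + (-24 + 4))² = (-37 - 20)² = (-57)² = 3249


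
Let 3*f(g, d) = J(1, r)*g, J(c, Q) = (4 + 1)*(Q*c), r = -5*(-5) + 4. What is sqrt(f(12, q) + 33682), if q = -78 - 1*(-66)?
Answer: sqrt(34262) ≈ 185.10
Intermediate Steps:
q = -12 (q = -78 + 66 = -12)
r = 29 (r = 25 + 4 = 29)
J(c, Q) = 5*Q*c (J(c, Q) = 5*(Q*c) = 5*Q*c)
f(g, d) = 145*g/3 (f(g, d) = ((5*29*1)*g)/3 = (145*g)/3 = 145*g/3)
sqrt(f(12, q) + 33682) = sqrt((145/3)*12 + 33682) = sqrt(580 + 33682) = sqrt(34262)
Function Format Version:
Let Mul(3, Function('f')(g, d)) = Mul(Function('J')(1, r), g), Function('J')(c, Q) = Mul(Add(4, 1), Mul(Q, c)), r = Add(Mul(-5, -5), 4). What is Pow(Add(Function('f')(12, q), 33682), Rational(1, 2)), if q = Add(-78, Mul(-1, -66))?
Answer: Pow(34262, Rational(1, 2)) ≈ 185.10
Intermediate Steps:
q = -12 (q = Add(-78, 66) = -12)
r = 29 (r = Add(25, 4) = 29)
Function('J')(c, Q) = Mul(5, Q, c) (Function('J')(c, Q) = Mul(5, Mul(Q, c)) = Mul(5, Q, c))
Function('f')(g, d) = Mul(Rational(145, 3), g) (Function('f')(g, d) = Mul(Rational(1, 3), Mul(Mul(5, 29, 1), g)) = Mul(Rational(1, 3), Mul(145, g)) = Mul(Rational(145, 3), g))
Pow(Add(Function('f')(12, q), 33682), Rational(1, 2)) = Pow(Add(Mul(Rational(145, 3), 12), 33682), Rational(1, 2)) = Pow(Add(580, 33682), Rational(1, 2)) = Pow(34262, Rational(1, 2))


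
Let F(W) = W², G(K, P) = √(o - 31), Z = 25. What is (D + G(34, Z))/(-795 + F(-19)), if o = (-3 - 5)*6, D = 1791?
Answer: -1791/434 - I*√79/434 ≈ -4.1267 - 0.02048*I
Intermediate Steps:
o = -48 (o = -8*6 = -48)
G(K, P) = I*√79 (G(K, P) = √(-48 - 31) = √(-79) = I*√79)
(D + G(34, Z))/(-795 + F(-19)) = (1791 + I*√79)/(-795 + (-19)²) = (1791 + I*√79)/(-795 + 361) = (1791 + I*√79)/(-434) = (1791 + I*√79)*(-1/434) = -1791/434 - I*√79/434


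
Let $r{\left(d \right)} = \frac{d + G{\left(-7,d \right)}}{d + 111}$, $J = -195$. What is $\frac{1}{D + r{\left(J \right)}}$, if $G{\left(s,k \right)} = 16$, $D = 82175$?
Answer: $\frac{84}{6902879} \approx 1.2169 \cdot 10^{-5}$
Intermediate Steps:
$r{\left(d \right)} = \frac{16 + d}{111 + d}$ ($r{\left(d \right)} = \frac{d + 16}{d + 111} = \frac{16 + d}{111 + d}$)
$\frac{1}{D + r{\left(J \right)}} = \frac{1}{82175 + \frac{16 - 195}{111 - 195}} = \frac{1}{82175 + \frac{1}{-84} \left(-179\right)} = \frac{1}{82175 - - \frac{179}{84}} = \frac{1}{82175 + \frac{179}{84}} = \frac{1}{\frac{6902879}{84}} = \frac{84}{6902879}$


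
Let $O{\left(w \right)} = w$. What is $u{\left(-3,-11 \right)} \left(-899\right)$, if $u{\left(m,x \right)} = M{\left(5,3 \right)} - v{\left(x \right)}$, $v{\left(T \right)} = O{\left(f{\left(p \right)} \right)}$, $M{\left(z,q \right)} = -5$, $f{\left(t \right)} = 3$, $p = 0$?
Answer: $7192$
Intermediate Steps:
$v{\left(T \right)} = 3$
$u{\left(m,x \right)} = -8$ ($u{\left(m,x \right)} = -5 - 3 = -8$)
$u{\left(-3,-11 \right)} \left(-899\right) = \left(-8\right) \left(-899\right) = 7192$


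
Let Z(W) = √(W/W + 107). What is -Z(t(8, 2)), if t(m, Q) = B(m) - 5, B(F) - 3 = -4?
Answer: -6*√3 ≈ -10.392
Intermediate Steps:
B(F) = -1 (B(F) = 3 - 4 = -1)
t(m, Q) = -6 (t(m, Q) = -1 - 5 = -6)
Z(W) = 6*√3 (Z(W) = √(1 + 107) = √108 = 6*√3)
-Z(t(8, 2)) = -6*√3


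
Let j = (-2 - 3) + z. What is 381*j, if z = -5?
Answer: -3810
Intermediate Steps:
j = -10 (j = (-2 - 3) - 5 = -5 - 5 = -10)
381*j = 381*(-10) = -3810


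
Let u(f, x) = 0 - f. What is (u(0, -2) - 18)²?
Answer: 324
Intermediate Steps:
u(f, x) = -f
(u(0, -2) - 18)² = (-1*0 - 18)² = (0 - 18)² = (-18)² = 324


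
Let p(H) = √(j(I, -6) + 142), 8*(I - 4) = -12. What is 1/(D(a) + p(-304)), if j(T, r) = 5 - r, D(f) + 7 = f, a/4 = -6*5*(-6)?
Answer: 713/508216 - 3*√17/508216 ≈ 0.0013786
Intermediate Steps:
I = 5/2 (I = 4 + (⅛)*(-12) = 4 - 3/2 = 5/2 ≈ 2.5000)
a = 720 (a = 4*(-6*5*(-6)) = 4*(-30*(-6)) = 4*180 = 720)
D(f) = -7 + f
p(H) = 3*√17 (p(H) = √((5 - 1*(-6)) + 142) = √((5 + 6) + 142) = √(11 + 142) = √153 = 3*√17)
1/(D(a) + p(-304)) = 1/((-7 + 720) + 3*√17) = 1/(713 + 3*√17)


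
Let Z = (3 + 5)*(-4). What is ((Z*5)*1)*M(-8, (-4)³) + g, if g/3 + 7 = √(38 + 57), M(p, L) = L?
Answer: 10219 + 3*√95 ≈ 10248.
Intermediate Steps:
g = -21 + 3*√95 (g = -21 + 3*√(38 + 57) = -21 + 3*√95 ≈ 8.2404)
Z = -32 (Z = 8*(-4) = -32)
((Z*5)*1)*M(-8, (-4)³) + g = (-32*5*1)*(-4)³ + (-21 + 3*√95) = -160*1*(-64) + (-21 + 3*√95) = -160*(-64) + (-21 + 3*√95) = 10240 + (-21 + 3*√95) = 10219 + 3*√95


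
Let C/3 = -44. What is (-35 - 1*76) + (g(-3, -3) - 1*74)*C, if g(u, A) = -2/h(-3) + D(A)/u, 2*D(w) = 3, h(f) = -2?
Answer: 9591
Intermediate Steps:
D(w) = 3/2 (D(w) = (1/2)*3 = 3/2)
g(u, A) = 1 + 3/(2*u) (g(u, A) = -2/(-2) + 3/(2*u) = -2*(-1/2) + 3/(2*u) = 1 + 3/(2*u))
C = -132 (C = 3*(-44) = -132)
(-35 - 1*76) + (g(-3, -3) - 1*74)*C = (-35 - 1*76) + ((3/2 - 3)/(-3) - 1*74)*(-132) = (-35 - 76) + (-1/3*(-3/2) - 74)*(-132) = -111 + (1/2 - 74)*(-132) = -111 - 147/2*(-132) = -111 + 9702 = 9591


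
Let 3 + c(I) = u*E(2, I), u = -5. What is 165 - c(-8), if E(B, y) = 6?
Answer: 198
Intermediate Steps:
c(I) = -33 (c(I) = -3 - 5*6 = -3 - 30 = -33)
165 - c(-8) = 165 - 1*(-33) = 165 + 33 = 198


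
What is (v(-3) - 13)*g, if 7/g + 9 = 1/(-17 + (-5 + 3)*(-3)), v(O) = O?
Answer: 308/25 ≈ 12.320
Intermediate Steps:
g = -77/100 (g = 7/(-9 + 1/(-17 + (-5 + 3)*(-3))) = 7/(-9 + 1/(-17 - 2*(-3))) = 7/(-9 + 1/(-17 + 6)) = 7/(-9 + 1/(-11)) = 7/(-9 - 1/11) = 7/(-100/11) = 7*(-11/100) = -77/100 ≈ -0.77000)
(v(-3) - 13)*g = (-3 - 13)*(-77/100) = -16*(-77/100) = 308/25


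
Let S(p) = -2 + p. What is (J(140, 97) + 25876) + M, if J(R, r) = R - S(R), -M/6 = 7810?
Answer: -20982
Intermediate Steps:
M = -46860 (M = -6*7810 = -46860)
J(R, r) = 2 (J(R, r) = R - (-2 + R) = R + (2 - R) = 2)
(J(140, 97) + 25876) + M = (2 + 25876) - 46860 = 25878 - 46860 = -20982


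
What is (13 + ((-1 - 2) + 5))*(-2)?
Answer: -30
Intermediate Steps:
(13 + ((-1 - 2) + 5))*(-2) = (13 + (-3 + 5))*(-2) = (13 + 2)*(-2) = 15*(-2) = -30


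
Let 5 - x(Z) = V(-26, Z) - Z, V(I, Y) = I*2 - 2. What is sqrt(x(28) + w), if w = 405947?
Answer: sqrt(406034) ≈ 637.21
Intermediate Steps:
V(I, Y) = -2 + 2*I (V(I, Y) = 2*I - 2 = -2 + 2*I)
x(Z) = 59 + Z (x(Z) = 5 - ((-2 + 2*(-26)) - Z) = 5 - ((-2 - 52) - Z) = 5 - (-54 - Z) = 5 + (54 + Z) = 59 + Z)
sqrt(x(28) + w) = sqrt((59 + 28) + 405947) = sqrt(87 + 405947) = sqrt(406034)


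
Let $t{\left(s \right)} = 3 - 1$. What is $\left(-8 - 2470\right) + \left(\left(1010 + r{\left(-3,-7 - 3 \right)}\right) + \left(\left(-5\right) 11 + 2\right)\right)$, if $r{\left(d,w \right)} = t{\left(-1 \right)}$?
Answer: $-1519$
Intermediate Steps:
$t{\left(s \right)} = 2$ ($t{\left(s \right)} = 3 - 1 = 2$)
$r{\left(d,w \right)} = 2$
$\left(-8 - 2470\right) + \left(\left(1010 + r{\left(-3,-7 - 3 \right)}\right) + \left(\left(-5\right) 11 + 2\right)\right) = \left(-8 - 2470\right) + \left(\left(1010 + 2\right) + \left(\left(-5\right) 11 + 2\right)\right) = -2478 + \left(1012 + \left(-55 + 2\right)\right) = -2478 + \left(1012 - 53\right) = -2478 + 959 = -1519$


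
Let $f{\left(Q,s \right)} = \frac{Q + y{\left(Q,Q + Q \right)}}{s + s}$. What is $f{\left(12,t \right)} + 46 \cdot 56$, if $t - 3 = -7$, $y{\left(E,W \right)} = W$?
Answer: $\frac{5143}{2} \approx 2571.5$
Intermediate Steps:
$t = -4$ ($t = 3 - 7 = -4$)
$f{\left(Q,s \right)} = \frac{3 Q}{2 s}$ ($f{\left(Q,s \right)} = \frac{Q + \left(Q + Q\right)}{s + s} = \frac{Q + 2 Q}{2 s} = 3 Q \frac{1}{2 s} = \frac{3 Q}{2 s}$)
$f{\left(12,t \right)} + 46 \cdot 56 = \frac{3}{2} \cdot 12 \frac{1}{-4} + 46 \cdot 56 = \frac{3}{2} \cdot 12 \left(- \frac{1}{4}\right) + 2576 = - \frac{9}{2} + 2576 = \frac{5143}{2}$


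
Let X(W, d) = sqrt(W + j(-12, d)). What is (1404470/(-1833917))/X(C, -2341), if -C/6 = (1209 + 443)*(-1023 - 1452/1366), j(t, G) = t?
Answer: -702235*sqrt(1183774152723)/3178541058329877 ≈ -0.00024037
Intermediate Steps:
C = 6932799720/683 (C = -6*(1209 + 443)*(-1023 - 1452/1366) = -9912*(-1023 - 1452*1/1366) = -9912*(-1023 - 726/683) = -9912*(-699435)/683 = -6*(-1155466620/683) = 6932799720/683 ≈ 1.0151e+7)
X(W, d) = sqrt(-12 + W) (X(W, d) = sqrt(W - 12) = sqrt(-12 + W))
(1404470/(-1833917))/X(C, -2341) = (1404470/(-1833917))/(sqrt(-12 + 6932799720/683)) = (1404470*(-1/1833917))/(sqrt(6932791524/683)) = -1404470*sqrt(1183774152723)/3466395762/1833917 = -702235*sqrt(1183774152723)/3178541058329877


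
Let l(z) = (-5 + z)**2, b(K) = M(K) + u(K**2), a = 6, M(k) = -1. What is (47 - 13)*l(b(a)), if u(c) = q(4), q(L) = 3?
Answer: 306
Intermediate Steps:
u(c) = 3
b(K) = 2 (b(K) = -1 + 3 = 2)
(47 - 13)*l(b(a)) = (47 - 13)*(-5 + 2)**2 = 34*(-3)**2 = 34*9 = 306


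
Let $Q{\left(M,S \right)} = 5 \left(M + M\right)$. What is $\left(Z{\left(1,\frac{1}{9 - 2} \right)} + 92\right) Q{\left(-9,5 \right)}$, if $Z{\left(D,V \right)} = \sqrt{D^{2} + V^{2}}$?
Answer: $-8280 - \frac{450 \sqrt{2}}{7} \approx -8370.9$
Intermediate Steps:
$Q{\left(M,S \right)} = 10 M$ ($Q{\left(M,S \right)} = 5 \cdot 2 M = 10 M$)
$\left(Z{\left(1,\frac{1}{9 - 2} \right)} + 92\right) Q{\left(-9,5 \right)} = \left(\sqrt{1^{2} + \left(\frac{1}{9 - 2}\right)^{2}} + 92\right) 10 \left(-9\right) = \left(\sqrt{1 + \left(\frac{1}{7}\right)^{2}} + 92\right) \left(-90\right) = \left(\sqrt{1 + \frac{1}{49}} + 92\right) \left(-90\right) = \left(\sqrt{\frac{50}{49}} + 92\right) \left(-90\right) = \left(\frac{5 \sqrt{2}}{7} + 92\right) \left(-90\right) = \left(92 + \frac{5 \sqrt{2}}{7}\right) \left(-90\right) = -8280 - \frac{450 \sqrt{2}}{7}$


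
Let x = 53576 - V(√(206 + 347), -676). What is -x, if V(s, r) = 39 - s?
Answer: -53537 - √553 ≈ -53561.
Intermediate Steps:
x = 53537 + √553 (x = 53576 - (39 - √(206 + 347)) = 53576 - (39 - √553) = 53576 + (-39 + √553) = 53537 + √553 ≈ 53561.)
-x = -(53537 + √553) = -53537 - √553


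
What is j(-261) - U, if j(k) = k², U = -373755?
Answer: 441876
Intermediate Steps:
j(-261) - U = (-261)² - 1*(-373755) = 68121 + 373755 = 441876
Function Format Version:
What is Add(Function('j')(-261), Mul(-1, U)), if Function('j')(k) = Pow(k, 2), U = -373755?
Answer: 441876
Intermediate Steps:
Add(Function('j')(-261), Mul(-1, U)) = Add(Pow(-261, 2), Mul(-1, -373755)) = Add(68121, 373755) = 441876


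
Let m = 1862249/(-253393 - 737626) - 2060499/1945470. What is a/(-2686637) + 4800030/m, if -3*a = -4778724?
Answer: -8287782882839593546846096/5073215353041337169 ≈ -1.6336e+6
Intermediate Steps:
a = 1592908 (a = -1/3*(-4778724) = 1592908)
m = -1888314406837/642665911310 (m = 1862249/(-991019) - 2060499*1/1945470 = 1862249*(-1/991019) - 686833/648490 = -1862249/991019 - 686833/648490 = -1888314406837/642665911310 ≈ -2.9383)
a/(-2686637) + 4800030/m = 1592908/(-2686637) + 4800030/(-1888314406837/642665911310) = 1592908*(-1/2686637) + 4800030*(-642665911310/1888314406837) = -1592908/2686637 - 3084815654265339300/1888314406837 = -8287782882839593546846096/5073215353041337169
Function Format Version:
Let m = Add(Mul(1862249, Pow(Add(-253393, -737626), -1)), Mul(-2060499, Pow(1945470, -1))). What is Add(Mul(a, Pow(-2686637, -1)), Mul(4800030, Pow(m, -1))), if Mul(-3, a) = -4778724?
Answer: Rational(-8287782882839593546846096, 5073215353041337169) ≈ -1.6336e+6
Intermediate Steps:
a = 1592908 (a = Mul(Rational(-1, 3), -4778724) = 1592908)
m = Rational(-1888314406837, 642665911310) (m = Add(Mul(1862249, Pow(-991019, -1)), Mul(-2060499, Rational(1, 1945470))) = Add(Mul(1862249, Rational(-1, 991019)), Rational(-686833, 648490)) = Add(Rational(-1862249, 991019), Rational(-686833, 648490)) = Rational(-1888314406837, 642665911310) ≈ -2.9383)
Add(Mul(a, Pow(-2686637, -1)), Mul(4800030, Pow(m, -1))) = Add(Mul(1592908, Pow(-2686637, -1)), Mul(4800030, Pow(Rational(-1888314406837, 642665911310), -1))) = Add(Mul(1592908, Rational(-1, 2686637)), Mul(4800030, Rational(-642665911310, 1888314406837))) = Add(Rational(-1592908, 2686637), Rational(-3084815654265339300, 1888314406837)) = Rational(-8287782882839593546846096, 5073215353041337169)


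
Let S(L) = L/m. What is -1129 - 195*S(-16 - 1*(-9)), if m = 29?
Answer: -31376/29 ≈ -1081.9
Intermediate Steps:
S(L) = L/29
-1129 - 195*S(-16 - 1*(-9)) = -1129 - 195*(-16 - 1*(-9))/29 = -1129 - 195*(-16 + 9)/29 = -1129 - 195*(-7)/29 = -1129 - 195*(-7/29) = -1129 + 1365/29 = -31376/29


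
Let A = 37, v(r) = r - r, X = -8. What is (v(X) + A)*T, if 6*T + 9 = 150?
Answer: 1739/2 ≈ 869.50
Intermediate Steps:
v(r) = 0
T = 47/2 (T = -3/2 + (⅙)*150 = -3/2 + 25 = 47/2 ≈ 23.500)
(v(X) + A)*T = (0 + 37)*(47/2) = 37*(47/2) = 1739/2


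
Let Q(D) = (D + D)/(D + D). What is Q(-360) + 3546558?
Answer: 3546559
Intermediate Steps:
Q(D) = 1 (Q(D) = (2*D)/((2*D)) = (2*D)*(1/(2*D)) = 1)
Q(-360) + 3546558 = 1 + 3546558 = 3546559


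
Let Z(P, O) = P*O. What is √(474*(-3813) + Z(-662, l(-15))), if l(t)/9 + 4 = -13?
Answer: 6*I*√47391 ≈ 1306.2*I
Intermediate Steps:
l(t) = -153 (l(t) = -36 + 9*(-13) = -36 - 117 = -153)
Z(P, O) = O*P
√(474*(-3813) + Z(-662, l(-15))) = √(474*(-3813) - 153*(-662)) = √(-1807362 + 101286) = √(-1706076) = 6*I*√47391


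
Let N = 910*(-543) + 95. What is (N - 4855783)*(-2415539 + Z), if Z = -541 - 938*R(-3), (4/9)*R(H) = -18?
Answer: 12722354037438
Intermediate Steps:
R(H) = -81/2 (R(H) = (9/4)*(-18) = -81/2)
N = -494035 (N = -494130 + 95 = -494035)
Z = 37448 (Z = -541 - 938*(-81/2) = -541 + 37989 = 37448)
(N - 4855783)*(-2415539 + Z) = (-494035 - 4855783)*(-2415539 + 37448) = -5349818*(-2378091) = 12722354037438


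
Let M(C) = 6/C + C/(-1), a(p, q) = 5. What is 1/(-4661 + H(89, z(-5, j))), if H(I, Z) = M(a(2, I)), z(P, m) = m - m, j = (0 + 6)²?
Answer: -5/23324 ≈ -0.00021437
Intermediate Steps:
j = 36 (j = 6² = 36)
z(P, m) = 0
M(C) = -C + 6/C (M(C) = 6/C + C*(-1) = 6/C - C = -C + 6/C)
H(I, Z) = -19/5 (H(I, Z) = -1*5 + 6/5 = -5 + 6*(⅕) = -5 + 6/5 = -19/5)
1/(-4661 + H(89, z(-5, j))) = 1/(-4661 - 19/5) = 1/(-23324/5) = -5/23324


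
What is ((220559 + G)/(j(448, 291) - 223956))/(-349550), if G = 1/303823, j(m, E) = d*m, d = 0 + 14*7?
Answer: 33505448529/9560880903070900 ≈ 3.5044e-6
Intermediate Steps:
d = 98 (d = 0 + 98 = 98)
j(m, E) = 98*m
G = 1/303823 ≈ 3.2914e-6
((220559 + G)/(j(448, 291) - 223956))/(-349550) = ((220559 + 1/303823)/(98*448 - 223956))/(-349550) = (67010897058/(303823*(43904 - 223956)))*(-1/349550) = ((67010897058/303823)/(-180052))*(-1/349550) = ((67010897058/303823)*(-1/180052))*(-1/349550) = -33505448529/27351969398*(-1/349550) = 33505448529/9560880903070900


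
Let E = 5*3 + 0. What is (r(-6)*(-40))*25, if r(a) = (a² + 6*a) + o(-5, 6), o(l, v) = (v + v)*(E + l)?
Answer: -120000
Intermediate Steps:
E = 15 (E = 15 + 0 = 15)
o(l, v) = 2*v*(15 + l) (o(l, v) = (v + v)*(15 + l) = (2*v)*(15 + l) = 2*v*(15 + l))
r(a) = 120 + a² + 6*a (r(a) = (a² + 6*a) + 2*6*(15 - 5) = (a² + 6*a) + 2*6*10 = (a² + 6*a) + 120 = 120 + a² + 6*a)
(r(-6)*(-40))*25 = ((120 + (-6)² + 6*(-6))*(-40))*25 = ((120 + 36 - 36)*(-40))*25 = (120*(-40))*25 = -4800*25 = -120000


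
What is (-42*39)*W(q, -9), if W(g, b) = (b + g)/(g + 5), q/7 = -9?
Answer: -58968/29 ≈ -2033.4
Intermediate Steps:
q = -63 (q = 7*(-9) = -63)
W(g, b) = (b + g)/(5 + g)
(-42*39)*W(q, -9) = (-42*39)*((-9 - 63)/(5 - 63)) = -1638*(-72)/(-58) = -(-819)*(-72)/29 = -1638*36/29 = -58968/29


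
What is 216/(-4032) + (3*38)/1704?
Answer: 53/3976 ≈ 0.013330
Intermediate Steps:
216/(-4032) + (3*38)/1704 = 216*(-1/4032) + 114*(1/1704) = -3/56 + 19/284 = 53/3976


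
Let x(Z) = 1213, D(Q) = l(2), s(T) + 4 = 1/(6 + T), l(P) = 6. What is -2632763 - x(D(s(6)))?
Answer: -2633976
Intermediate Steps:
s(T) = -4 + 1/(6 + T)
D(Q) = 6
-2632763 - x(D(s(6))) = -2632763 - 1*1213 = -2632763 - 1213 = -2633976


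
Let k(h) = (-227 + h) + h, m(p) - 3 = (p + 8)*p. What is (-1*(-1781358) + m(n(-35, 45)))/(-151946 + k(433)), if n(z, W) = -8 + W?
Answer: -1783026/151307 ≈ -11.784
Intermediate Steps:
m(p) = 3 + p*(8 + p) (m(p) = 3 + (p + 8)*p = 3 + (8 + p)*p = 3 + p*(8 + p))
k(h) = -227 + 2*h
(-1*(-1781358) + m(n(-35, 45)))/(-151946 + k(433)) = (-1*(-1781358) + (3 + (-8 + 45)² + 8*(-8 + 45)))/(-151946 + (-227 + 2*433)) = (1781358 + (3 + 37² + 8*37))/(-151946 + (-227 + 866)) = (1781358 + (3 + 1369 + 296))/(-151946 + 639) = (1781358 + 1668)/(-151307) = 1783026*(-1/151307) = -1783026/151307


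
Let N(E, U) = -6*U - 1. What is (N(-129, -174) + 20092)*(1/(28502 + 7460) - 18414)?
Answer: -13995687183045/35962 ≈ -3.8918e+8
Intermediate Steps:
N(E, U) = -1 - 6*U
(N(-129, -174) + 20092)*(1/(28502 + 7460) - 18414) = ((-1 - 6*(-174)) + 20092)*(1/(28502 + 7460) - 18414) = ((-1 + 1044) + 20092)*(1/35962 - 18414) = (1043 + 20092)*(1/35962 - 18414) = 21135*(-662204267/35962) = -13995687183045/35962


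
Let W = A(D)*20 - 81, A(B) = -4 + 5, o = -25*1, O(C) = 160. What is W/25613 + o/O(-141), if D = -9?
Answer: -130017/819616 ≈ -0.15863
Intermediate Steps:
o = -25
A(B) = 1
W = -61 (W = 1*20 - 81 = 20 - 81 = -61)
W/25613 + o/O(-141) = -61/25613 - 25/160 = -61*1/25613 - 25*1/160 = -61/25613 - 5/32 = -130017/819616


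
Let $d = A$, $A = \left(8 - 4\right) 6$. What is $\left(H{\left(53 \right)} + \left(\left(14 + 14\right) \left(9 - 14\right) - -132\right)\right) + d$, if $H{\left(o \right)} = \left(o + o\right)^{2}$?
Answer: $11252$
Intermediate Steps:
$H{\left(o \right)} = 4 o^{2}$ ($H{\left(o \right)} = \left(2 o\right)^{2} = 4 o^{2}$)
$A = 24$ ($A = 4 \cdot 6 = 24$)
$d = 24$
$\left(H{\left(53 \right)} + \left(\left(14 + 14\right) \left(9 - 14\right) - -132\right)\right) + d = \left(4 \cdot 53^{2} + \left(\left(14 + 14\right) \left(9 - 14\right) - -132\right)\right) + 24 = \left(4 \cdot 2809 + \left(28 \left(-5\right) + 132\right)\right) + 24 = \left(11236 + \left(-140 + 132\right)\right) + 24 = \left(11236 - 8\right) + 24 = 11228 + 24 = 11252$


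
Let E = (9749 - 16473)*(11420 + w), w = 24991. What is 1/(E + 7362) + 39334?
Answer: 9629757825467/244820202 ≈ 39334.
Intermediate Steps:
E = -244827564 (E = (9749 - 16473)*(11420 + 24991) = -6724*36411 = -244827564)
1/(E + 7362) + 39334 = 1/(-244827564 + 7362) + 39334 = 1/(-244820202) + 39334 = -1/244820202 + 39334 = 9629757825467/244820202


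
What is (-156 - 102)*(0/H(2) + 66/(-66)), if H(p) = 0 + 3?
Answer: 258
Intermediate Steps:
H(p) = 3
(-156 - 102)*(0/H(2) + 66/(-66)) = (-156 - 102)*(0/3 + 66/(-66)) = -258*(0*(⅓) + 66*(-1/66)) = -258*(0 - 1) = -258*(-1) = 258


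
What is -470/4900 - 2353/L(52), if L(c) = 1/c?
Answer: -59954487/490 ≈ -1.2236e+5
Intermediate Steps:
-470/4900 - 2353/L(52) = -470/4900 - 2353/(1/52) = -470*1/4900 - 2353/1/52 = -47/490 - 2353*52 = -47/490 - 122356 = -59954487/490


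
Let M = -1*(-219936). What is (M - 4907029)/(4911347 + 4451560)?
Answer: -4687093/9362907 ≈ -0.50060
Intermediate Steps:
M = 219936
(M - 4907029)/(4911347 + 4451560) = (219936 - 4907029)/(4911347 + 4451560) = -4687093/9362907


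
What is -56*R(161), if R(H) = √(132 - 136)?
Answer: -112*I ≈ -112.0*I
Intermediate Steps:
R(H) = 2*I (R(H) = √(-4) = 2*I)
-56*R(161) = -112*I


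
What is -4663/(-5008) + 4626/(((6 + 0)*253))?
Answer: 5040907/1267024 ≈ 3.9785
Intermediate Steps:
-4663/(-5008) + 4626/(((6 + 0)*253)) = -4663*(-1/5008) + 4626/((6*253)) = 4663/5008 + 4626/1518 = 4663/5008 + 4626*(1/1518) = 4663/5008 + 771/253 = 5040907/1267024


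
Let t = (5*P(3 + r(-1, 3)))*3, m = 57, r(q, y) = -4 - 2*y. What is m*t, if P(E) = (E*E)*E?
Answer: -293265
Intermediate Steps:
P(E) = E**3 (P(E) = E**2*E = E**3)
t = -5145 (t = (5*(3 + (-4 - 2*3))**3)*3 = (5*(3 + (-4 - 6))**3)*3 = (5*(3 - 10)**3)*3 = (5*(-7)**3)*3 = (5*(-343))*3 = -1715*3 = -5145)
m*t = 57*(-5145) = -293265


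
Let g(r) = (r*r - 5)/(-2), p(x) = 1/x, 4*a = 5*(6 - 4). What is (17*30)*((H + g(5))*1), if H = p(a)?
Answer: -4896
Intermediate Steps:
a = 5/2 (a = (5*(6 - 4))/4 = (5*2)/4 = (¼)*10 = 5/2 ≈ 2.5000)
H = ⅖ (H = 1/(5/2) = ⅖ ≈ 0.40000)
g(r) = 5/2 - r²/2 (g(r) = (r² - 5)*(-½) = (-5 + r²)*(-½) = 5/2 - r²/2)
(17*30)*((H + g(5))*1) = (17*30)*((⅖ + (5/2 - ½*5²))*1) = 510*((⅖ + (5/2 - ½*25))*1) = 510*((⅖ + (5/2 - 25/2))*1) = 510*((⅖ - 10)*1) = 510*(-48/5*1) = 510*(-48/5) = -4896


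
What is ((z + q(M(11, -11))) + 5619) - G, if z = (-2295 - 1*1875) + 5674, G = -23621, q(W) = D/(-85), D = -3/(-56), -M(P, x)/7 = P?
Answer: 146341437/4760 ≈ 30744.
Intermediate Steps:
M(P, x) = -7*P
D = 3/56 (D = -3*(-1/56) = 3/56 ≈ 0.053571)
q(W) = -3/4760 (q(W) = (3/56)/(-85) = (3/56)*(-1/85) = -3/4760)
z = 1504 (z = (-2295 - 1875) + 5674 = -4170 + 5674 = 1504)
((z + q(M(11, -11))) + 5619) - G = ((1504 - 3/4760) + 5619) - 1*(-23621) = (7159037/4760 + 5619) + 23621 = 33905477/4760 + 23621 = 146341437/4760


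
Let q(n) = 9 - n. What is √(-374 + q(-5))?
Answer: 6*I*√10 ≈ 18.974*I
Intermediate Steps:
√(-374 + q(-5)) = √(-374 + (9 - 1*(-5))) = √(-374 + (9 + 5)) = √(-374 + 14) = √(-360) = 6*I*√10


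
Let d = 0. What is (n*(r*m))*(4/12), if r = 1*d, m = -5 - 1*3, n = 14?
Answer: 0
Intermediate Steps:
m = -8 (m = -5 - 3 = -8)
r = 0 (r = 1*0 = 0)
(n*(r*m))*(4/12) = (14*(0*(-8)))*(4/12) = (14*0)*(4*(1/12)) = 0*(⅓) = 0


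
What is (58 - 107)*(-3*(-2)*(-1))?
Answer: 294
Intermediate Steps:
(58 - 107)*(-3*(-2)*(-1)) = -294*(-1) = -49*(-6) = 294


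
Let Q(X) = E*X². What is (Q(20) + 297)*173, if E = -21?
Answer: -1401819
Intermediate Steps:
Q(X) = -21*X²
(Q(20) + 297)*173 = (-21*20² + 297)*173 = (-21*400 + 297)*173 = (-8400 + 297)*173 = -8103*173 = -1401819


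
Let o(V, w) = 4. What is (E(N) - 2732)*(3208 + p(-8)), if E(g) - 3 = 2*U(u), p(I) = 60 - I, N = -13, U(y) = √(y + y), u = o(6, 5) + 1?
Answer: -8940204 + 6552*√10 ≈ -8.9195e+6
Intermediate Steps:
u = 5 (u = 4 + 1 = 5)
U(y) = √2*√y (U(y) = √(2*y) = √2*√y)
E(g) = 3 + 2*√10 (E(g) = 3 + 2*(√2*√5) = 3 + 2*√10)
(E(N) - 2732)*(3208 + p(-8)) = ((3 + 2*√10) - 2732)*(3208 + (60 - 1*(-8))) = (-2729 + 2*√10)*(3208 + (60 + 8)) = (-2729 + 2*√10)*(3208 + 68) = (-2729 + 2*√10)*3276 = -8940204 + 6552*√10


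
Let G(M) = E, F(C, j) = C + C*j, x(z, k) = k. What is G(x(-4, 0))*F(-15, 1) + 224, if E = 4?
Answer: 104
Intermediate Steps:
G(M) = 4
G(x(-4, 0))*F(-15, 1) + 224 = 4*(-15*(1 + 1)) + 224 = 4*(-15*2) + 224 = 4*(-30) + 224 = -120 + 224 = 104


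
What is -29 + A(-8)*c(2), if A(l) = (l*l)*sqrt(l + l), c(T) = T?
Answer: -29 + 512*I ≈ -29.0 + 512.0*I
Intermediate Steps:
A(l) = sqrt(2)*l**(5/2) (A(l) = l**2*sqrt(2*l) = l**2*(sqrt(2)*sqrt(l)) = sqrt(2)*l**(5/2))
-29 + A(-8)*c(2) = -29 + (sqrt(2)*(-8)**(5/2))*2 = -29 + (sqrt(2)*(128*I*sqrt(2)))*2 = -29 + (256*I)*2 = -29 + 512*I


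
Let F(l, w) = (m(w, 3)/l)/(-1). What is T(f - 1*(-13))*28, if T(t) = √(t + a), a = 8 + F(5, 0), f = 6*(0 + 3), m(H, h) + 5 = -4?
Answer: 56*√255/5 ≈ 178.85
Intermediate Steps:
m(H, h) = -9 (m(H, h) = -5 - 4 = -9)
f = 18 (f = 6*3 = 18)
F(l, w) = 9/l (F(l, w) = -9/l/(-1) = -9/l*(-1) = 9/l)
a = 49/5 (a = 8 + 9/5 = 49/5 ≈ 9.8000)
T(t) = √(49/5 + t) (T(t) = √(t + 49/5) = √(49/5 + t))
T(f - 1*(-13))*28 = (√(245 + 25*(18 - 1*(-13)))/5)*28 = (√(245 + 25*(18 + 13))/5)*28 = (√(245 + 25*31)/5)*28 = (√(245 + 775)/5)*28 = (√1020/5)*28 = ((2*√255)/5)*28 = (2*√255/5)*28 = 56*√255/5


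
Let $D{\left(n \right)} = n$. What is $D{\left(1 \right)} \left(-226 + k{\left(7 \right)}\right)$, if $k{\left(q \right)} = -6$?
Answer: $-232$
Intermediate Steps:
$D{\left(1 \right)} \left(-226 + k{\left(7 \right)}\right) = 1 \left(-226 - 6\right) = 1 \left(-232\right) = -232$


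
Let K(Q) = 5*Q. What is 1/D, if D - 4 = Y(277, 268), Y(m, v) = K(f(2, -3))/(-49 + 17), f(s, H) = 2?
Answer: 16/59 ≈ 0.27119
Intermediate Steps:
Y(m, v) = -5/16 (Y(m, v) = (5*2)/(-49 + 17) = 10/(-32) = 10*(-1/32) = -5/16)
D = 59/16 (D = 4 - 5/16 = 59/16 ≈ 3.6875)
1/D = 1/(59/16) = 16/59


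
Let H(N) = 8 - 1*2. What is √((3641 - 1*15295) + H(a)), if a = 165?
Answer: 8*I*√182 ≈ 107.93*I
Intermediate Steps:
H(N) = 6 (H(N) = 8 - 2 = 6)
√((3641 - 1*15295) + H(a)) = √((3641 - 1*15295) + 6) = √((3641 - 15295) + 6) = √(-11654 + 6) = √(-11648) = 8*I*√182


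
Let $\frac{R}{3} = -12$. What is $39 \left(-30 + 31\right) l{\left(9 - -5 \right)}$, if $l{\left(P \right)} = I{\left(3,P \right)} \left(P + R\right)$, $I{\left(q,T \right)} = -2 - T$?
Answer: $13728$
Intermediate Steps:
$R = -36$ ($R = 3 \left(-12\right) = -36$)
$l{\left(P \right)} = \left(-36 + P\right) \left(-2 - P\right)$ ($l{\left(P \right)} = \left(-2 - P\right) \left(P - 36\right) = \left(-2 - P\right) \left(-36 + P\right) = \left(-36 + P\right) \left(-2 - P\right)$)
$39 \left(-30 + 31\right) l{\left(9 - -5 \right)} = 39 \left(-30 + 31\right) \left(- \left(-36 + \left(9 - -5\right)\right) \left(2 + \left(9 - -5\right)\right)\right) = 39 \cdot 1 \left(- \left(-36 + \left(9 + 5\right)\right) \left(2 + \left(9 + 5\right)\right)\right) = 39 \left(- \left(-36 + 14\right) \left(2 + 14\right)\right) = 39 \left(\left(-1\right) \left(-22\right) 16\right) = 39 \cdot 352 = 13728$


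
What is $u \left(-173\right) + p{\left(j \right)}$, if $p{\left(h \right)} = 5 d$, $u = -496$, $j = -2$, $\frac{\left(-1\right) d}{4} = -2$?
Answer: $85848$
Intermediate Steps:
$d = 8$ ($d = \left(-4\right) \left(-2\right) = 8$)
$p{\left(h \right)} = 40$ ($p{\left(h \right)} = 5 \cdot 8 = 40$)
$u \left(-173\right) + p{\left(j \right)} = \left(-496\right) \left(-173\right) + 40 = 85808 + 40 = 85848$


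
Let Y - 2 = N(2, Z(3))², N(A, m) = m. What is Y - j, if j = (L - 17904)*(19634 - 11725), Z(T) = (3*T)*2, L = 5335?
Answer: 99408547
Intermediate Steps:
Z(T) = 6*T
Y = 326 (Y = 2 + (6*3)² = 2 + 18² = 2 + 324 = 326)
j = -99408221 (j = (5335 - 17904)*(19634 - 11725) = -12569*7909 = -99408221)
Y - j = 326 - 1*(-99408221) = 326 + 99408221 = 99408547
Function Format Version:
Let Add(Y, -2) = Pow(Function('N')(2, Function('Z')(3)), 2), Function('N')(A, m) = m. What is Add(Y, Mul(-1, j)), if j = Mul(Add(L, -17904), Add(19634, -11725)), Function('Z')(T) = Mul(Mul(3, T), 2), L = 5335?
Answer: 99408547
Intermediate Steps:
Function('Z')(T) = Mul(6, T)
Y = 326 (Y = Add(2, Pow(Mul(6, 3), 2)) = Add(2, Pow(18, 2)) = Add(2, 324) = 326)
j = -99408221 (j = Mul(Add(5335, -17904), Add(19634, -11725)) = Mul(-12569, 7909) = -99408221)
Add(Y, Mul(-1, j)) = Add(326, Mul(-1, -99408221)) = Add(326, 99408221) = 99408547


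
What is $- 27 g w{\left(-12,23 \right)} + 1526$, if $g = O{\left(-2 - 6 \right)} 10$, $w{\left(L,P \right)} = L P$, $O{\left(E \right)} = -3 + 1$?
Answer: $-147514$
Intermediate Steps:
$O{\left(E \right)} = -2$
$g = -20$ ($g = \left(-2\right) 10 = -20$)
$- 27 g w{\left(-12,23 \right)} + 1526 = \left(-27\right) \left(-20\right) \left(\left(-12\right) 23\right) + 1526 = 540 \left(-276\right) + 1526 = -149040 + 1526 = -147514$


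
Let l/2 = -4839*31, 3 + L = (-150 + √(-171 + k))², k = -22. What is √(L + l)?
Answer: √(-300021 + (-150 + I*√193)²) ≈ 3.954 - 527.0*I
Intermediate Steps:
L = -3 + (-150 + I*√193)² (L = -3 + (-150 + √(-171 - 22))² = -3 + (-150 + √(-193))² = -3 + (-150 + I*√193)² ≈ 22304.0 - 4167.7*I)
l = -300018 (l = 2*(-4839*31) = 2*(-150009) = -300018)
√(L + l) = √((22304 - 300*I*√193) - 300018) = √(-277714 - 300*I*√193)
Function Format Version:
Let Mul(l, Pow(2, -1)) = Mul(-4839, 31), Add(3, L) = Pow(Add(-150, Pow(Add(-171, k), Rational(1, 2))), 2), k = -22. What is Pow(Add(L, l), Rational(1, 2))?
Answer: Pow(Add(-300021, Pow(Add(-150, Mul(I, Pow(193, Rational(1, 2)))), 2)), Rational(1, 2)) ≈ Add(3.954, Mul(-527.00, I))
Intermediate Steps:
L = Add(-3, Pow(Add(-150, Mul(I, Pow(193, Rational(1, 2)))), 2)) (L = Add(-3, Pow(Add(-150, Pow(Add(-171, -22), Rational(1, 2))), 2)) = Add(-3, Pow(Add(-150, Pow(-193, Rational(1, 2))), 2)) = Add(-3, Pow(Add(-150, Mul(I, Pow(193, Rational(1, 2)))), 2)) ≈ Add(22304., Mul(-4167.7, I)))
l = -300018 (l = Mul(2, Mul(-4839, 31)) = Mul(2, -150009) = -300018)
Pow(Add(L, l), Rational(1, 2)) = Pow(Add(Add(22304, Mul(-300, I, Pow(193, Rational(1, 2)))), -300018), Rational(1, 2)) = Pow(Add(-277714, Mul(-300, I, Pow(193, Rational(1, 2)))), Rational(1, 2))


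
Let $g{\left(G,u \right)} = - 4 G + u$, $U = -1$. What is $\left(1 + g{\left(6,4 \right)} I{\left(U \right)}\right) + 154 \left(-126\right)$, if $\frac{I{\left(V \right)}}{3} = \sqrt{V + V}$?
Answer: $-19403 - 60 i \sqrt{2} \approx -19403.0 - 84.853 i$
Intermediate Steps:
$I{\left(V \right)} = 3 \sqrt{2} \sqrt{V}$ ($I{\left(V \right)} = 3 \sqrt{V + V} = 3 \sqrt{2 V} = 3 \sqrt{2} \sqrt{V}$)
$g{\left(G,u \right)} = u - 4 G$
$\left(1 + g{\left(6,4 \right)} I{\left(U \right)}\right) + 154 \left(-126\right) = \left(1 + \left(4 - 24\right) 3 \sqrt{2} \sqrt{-1}\right) + 154 \left(-126\right) = \left(1 + \left(4 - 24\right) 3 \sqrt{2} i\right) - 19404 = \left(1 - 20 \cdot 3 i \sqrt{2}\right) - 19404 = \left(1 - 60 i \sqrt{2}\right) - 19404 = -19403 - 60 i \sqrt{2}$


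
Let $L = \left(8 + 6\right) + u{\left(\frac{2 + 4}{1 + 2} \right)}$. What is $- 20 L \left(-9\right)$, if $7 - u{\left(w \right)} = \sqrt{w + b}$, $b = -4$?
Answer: $3780 - 180 i \sqrt{2} \approx 3780.0 - 254.56 i$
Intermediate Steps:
$u{\left(w \right)} = 7 - \sqrt{-4 + w}$ ($u{\left(w \right)} = 7 - \sqrt{w - 4} = 7 - \sqrt{-4 + w}$)
$L = 21 - i \sqrt{2}$ ($L = \left(8 + 6\right) + \left(7 - \sqrt{-4 + \frac{2 + 4}{1 + 2}}\right) = 14 + \left(7 - \sqrt{-4 + \frac{6}{3}}\right) = 14 + \left(7 - \sqrt{-4 + 6 \cdot \frac{1}{3}}\right) = 14 + \left(7 - \sqrt{-4 + 2}\right) = 14 + \left(7 - \sqrt{-2}\right) = 14 + \left(7 - i \sqrt{2}\right) = 21 - i \sqrt{2} \approx 21.0 - 1.4142 i$)
$- 20 L \left(-9\right) = - 20 \left(21 - i \sqrt{2}\right) \left(-9\right) = \left(-420 + 20 i \sqrt{2}\right) \left(-9\right) = 3780 - 180 i \sqrt{2}$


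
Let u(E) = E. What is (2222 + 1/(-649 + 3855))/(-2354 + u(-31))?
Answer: -7123733/7646310 ≈ -0.93166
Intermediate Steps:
(2222 + 1/(-649 + 3855))/(-2354 + u(-31)) = (2222 + 1/(-649 + 3855))/(-2354 - 31) = (2222 + 1/3206)/(-2385) = (2222 + 1/3206)*(-1/2385) = (7123733/3206)*(-1/2385) = -7123733/7646310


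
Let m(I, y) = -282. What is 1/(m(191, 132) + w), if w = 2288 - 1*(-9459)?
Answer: 1/11465 ≈ 8.7222e-5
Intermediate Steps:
w = 11747 (w = 2288 + 9459 = 11747)
1/(m(191, 132) + w) = 1/(-282 + 11747) = 1/11465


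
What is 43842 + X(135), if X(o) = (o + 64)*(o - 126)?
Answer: 45633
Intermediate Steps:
X(o) = (-126 + o)*(64 + o) (X(o) = (64 + o)*(-126 + o) = (-126 + o)*(64 + o))
43842 + X(135) = 43842 + (-8064 + 135² - 62*135) = 43842 + (-8064 + 18225 - 8370) = 43842 + 1791 = 45633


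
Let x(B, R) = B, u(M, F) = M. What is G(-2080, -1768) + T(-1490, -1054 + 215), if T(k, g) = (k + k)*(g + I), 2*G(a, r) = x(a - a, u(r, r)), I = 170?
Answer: 1993620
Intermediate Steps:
G(a, r) = 0 (G(a, r) = (a - a)/2 = (½)*0 = 0)
T(k, g) = 2*k*(170 + g) (T(k, g) = (k + k)*(g + 170) = (2*k)*(170 + g) = 2*k*(170 + g))
G(-2080, -1768) + T(-1490, -1054 + 215) = 0 + 2*(-1490)*(170 + (-1054 + 215)) = 0 + 2*(-1490)*(170 - 839) = 0 + 2*(-1490)*(-669) = 0 + 1993620 = 1993620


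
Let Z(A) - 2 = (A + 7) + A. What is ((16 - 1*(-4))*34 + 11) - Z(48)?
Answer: 586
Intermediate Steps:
Z(A) = 9 + 2*A (Z(A) = 2 + ((A + 7) + A) = 2 + ((7 + A) + A) = 2 + (7 + 2*A) = 9 + 2*A)
((16 - 1*(-4))*34 + 11) - Z(48) = ((16 - 1*(-4))*34 + 11) - (9 + 2*48) = ((16 + 4)*34 + 11) - (9 + 96) = (20*34 + 11) - 1*105 = (680 + 11) - 105 = 691 - 105 = 586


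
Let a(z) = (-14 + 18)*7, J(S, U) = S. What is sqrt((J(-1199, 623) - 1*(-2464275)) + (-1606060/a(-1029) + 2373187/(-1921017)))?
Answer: 2*sqrt(2219456755546646595)/1921017 ≈ 1551.0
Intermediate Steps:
a(z) = 28 (a(z) = 4*7 = 28)
sqrt((J(-1199, 623) - 1*(-2464275)) + (-1606060/a(-1029) + 2373187/(-1921017))) = sqrt((-1199 - 1*(-2464275)) + (-1606060/28 + 2373187/(-1921017))) = sqrt((-1199 + 2464275) + (-1606060*1/28 + 2373187*(-1/1921017))) = sqrt(2463076 + (-401515/7 - 2373187/1921017)) = sqrt(2463076 - 110190536152/1921017) = sqrt(4621420332140/1921017) = 2*sqrt(2219456755546646595)/1921017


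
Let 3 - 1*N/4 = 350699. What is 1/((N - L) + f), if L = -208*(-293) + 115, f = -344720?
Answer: -1/1808563 ≈ -5.5293e-7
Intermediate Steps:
N = -1402784 (N = 12 - 4*350699 = 12 - 1402796 = -1402784)
L = 61059 (L = 60944 + 115 = 61059)
1/((N - L) + f) = 1/((-1402784 - 1*61059) - 344720) = 1/((-1402784 - 61059) - 344720) = 1/(-1463843 - 344720) = 1/(-1808563) = -1/1808563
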